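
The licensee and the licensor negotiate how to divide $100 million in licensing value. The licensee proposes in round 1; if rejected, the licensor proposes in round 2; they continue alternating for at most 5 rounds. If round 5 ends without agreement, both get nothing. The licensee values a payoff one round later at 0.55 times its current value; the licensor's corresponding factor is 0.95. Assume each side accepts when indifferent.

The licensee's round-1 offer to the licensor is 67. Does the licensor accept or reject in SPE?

Accept

Round 5 (the licensee proposes): rejection yields 0 for the licensor; the licensee offers 0 and keeps 100.
Round 4 (the licensor proposes): the licensee can get 100 next round, worth 0.55 × 100 = 55 now, so the licensor offers 55, keeping 45.
Round 3 (the licensee proposes): the licensor can get 45 next round, worth 0.95 × 45 = 42.75 now. The licensee offers 42.75 and keeps 100 − 42.75 = 57.25.
Round 2 (the licensor proposes): the licensee can get 57.25 next round, worth 0.55 × 57.25 = 31.4875 now, so the licensor offers 31.4875, keeping 68.5125.
So by rejecting in round 1, the licensor gets 68.5125 next round, worth 0.95 × 68.5125 = 65.086875 now.
Offer 67 ≥ 65.086875, so the licensor accepts.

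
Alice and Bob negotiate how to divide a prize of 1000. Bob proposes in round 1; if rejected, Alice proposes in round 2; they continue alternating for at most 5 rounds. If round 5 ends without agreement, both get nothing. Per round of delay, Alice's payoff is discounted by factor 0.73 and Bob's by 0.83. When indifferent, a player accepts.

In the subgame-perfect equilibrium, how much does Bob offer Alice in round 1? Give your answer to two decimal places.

Round 5 (Bob proposes): rejection yields 0 for Alice; Bob offers 0 and keeps 1000.
Round 4 (Alice proposes): Bob can get 1000 next round, worth 0.83 × 1000 = 830 now, so Alice offers 830, keeping 170.
Round 3 (Bob proposes): Alice can get 170 next round, worth 0.73 × 170 = 124.1 now. Bob offers 124.1 and keeps 1000 − 124.1 = 875.9.
Round 2 (Alice proposes): Bob can get 875.9 next round, worth 0.83 × 875.9 = 726.997 now. Alice offers 726.997 and keeps 1000 − 726.997 = 273.003.
Round 1 (Bob proposes): Alice can get 273.003 next round, worth 0.73 × 273.003 = 199.29219 now; Bob offers that and keeps 800.70781.

199.29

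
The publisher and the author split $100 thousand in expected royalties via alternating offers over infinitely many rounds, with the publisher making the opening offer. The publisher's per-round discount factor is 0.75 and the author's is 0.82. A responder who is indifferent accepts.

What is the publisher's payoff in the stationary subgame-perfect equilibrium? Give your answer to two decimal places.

46.75

In a stationary SPE each proposer offers the other exactly their discounted continuation value.
If the publisher keeps x when proposing and the author keeps y when proposing, then x = 100 − 0.82y and y = 100 − 0.75x.
Solving: x = 100(1 − 0.82) / (1 − 0.75·0.82) = 18 / 0.385 ≈ 46.7532.
The author gets 100 − 46.7532 ≈ 53.2468.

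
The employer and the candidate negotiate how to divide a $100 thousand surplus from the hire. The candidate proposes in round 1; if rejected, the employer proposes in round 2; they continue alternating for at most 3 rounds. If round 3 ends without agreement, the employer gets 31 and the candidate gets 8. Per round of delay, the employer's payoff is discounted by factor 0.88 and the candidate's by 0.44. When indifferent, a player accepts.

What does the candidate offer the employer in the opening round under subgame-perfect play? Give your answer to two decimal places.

61.28

Work backward from the last round.
Round 3 (the candidate proposes): the employer gets 31 if talks fail, so the candidate offers 31 and keeps 69.
Round 2 (the employer proposes): the candidate can get 69 next round, worth 0.44 × 69 = 30.36 now, so the employer offers 30.36, keeping 69.64.
Round 1 (the candidate proposes): the employer can get 69.64 next round, worth 0.88 × 69.64 = 61.2832 now; the candidate offers that and keeps 38.7168.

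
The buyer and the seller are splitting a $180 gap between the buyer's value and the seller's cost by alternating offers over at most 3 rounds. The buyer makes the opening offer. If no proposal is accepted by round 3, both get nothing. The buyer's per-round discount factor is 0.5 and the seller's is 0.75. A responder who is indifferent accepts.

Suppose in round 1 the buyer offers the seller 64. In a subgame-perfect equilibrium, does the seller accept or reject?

Reject

Round 3 (the buyer proposes): rejection yields 0 for the seller; the buyer offers 0 and keeps 180.
Round 2 (the seller proposes): the buyer can get 180 next round, worth 0.5 × 180 = 90 now. The seller offers 90 and keeps 180 − 90 = 90.
So by rejecting in round 1, the seller gets 90 next round, worth 0.75 × 90 = 67.5 now.
Offer 64 < 67.5, so the seller rejects.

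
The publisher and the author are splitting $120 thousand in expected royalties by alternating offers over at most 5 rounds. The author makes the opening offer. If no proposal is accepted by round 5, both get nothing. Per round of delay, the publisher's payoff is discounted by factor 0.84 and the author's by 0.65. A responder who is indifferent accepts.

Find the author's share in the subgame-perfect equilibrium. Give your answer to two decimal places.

Round 5 (the author proposes): rejection yields 0 for the publisher; the author offers 0 and keeps 120.
Round 4 (the publisher proposes): the author can get 120 next round, worth 0.65 × 120 = 78 now, so the publisher offers 78, keeping 42.
Round 3 (the author proposes): the publisher can get 42 next round, worth 0.84 × 42 = 35.28 now; the author offers that and keeps 84.72.
Round 2 (the publisher proposes): the author can get 84.72 next round, worth 0.65 × 84.72 = 55.068 now; the publisher offers that and keeps 64.932.
Round 1 (the author proposes): the publisher can get 64.932 next round, worth 0.84 × 64.932 = 54.54288 now. The author offers 54.54288 and keeps 120 − 54.54288 = 65.45712.

65.46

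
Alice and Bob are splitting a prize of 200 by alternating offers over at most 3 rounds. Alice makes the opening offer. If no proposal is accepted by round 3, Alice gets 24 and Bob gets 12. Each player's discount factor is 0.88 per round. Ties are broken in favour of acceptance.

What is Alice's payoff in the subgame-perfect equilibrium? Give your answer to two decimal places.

Round 3 (Alice proposes): Bob gets 12 if talks fail, so Alice offers 12 and keeps 188.
Round 2 (Bob proposes): Alice can get 188 next round, worth 0.88 × 188 = 165.44 now. Bob offers 165.44 and keeps 200 − 165.44 = 34.56.
Round 1 (Alice proposes): Bob can get 34.56 next round, worth 0.88 × 34.56 = 30.4128 now, so Alice offers 30.4128, keeping 169.5872.

169.59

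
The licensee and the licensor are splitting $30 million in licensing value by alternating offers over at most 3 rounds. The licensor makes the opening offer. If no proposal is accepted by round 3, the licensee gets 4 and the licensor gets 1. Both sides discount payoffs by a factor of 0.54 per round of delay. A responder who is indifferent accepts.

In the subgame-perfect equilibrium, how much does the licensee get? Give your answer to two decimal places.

Round 3 (the licensor proposes): the licensee gets 4 if talks fail, so the licensor offers 4 and keeps 26.
Round 2 (the licensee proposes): the licensor can get 26 next round, worth 0.54 × 26 = 14.04 now; the licensee offers that and keeps 15.96.
Round 1 (the licensor proposes): the licensee can get 15.96 next round, worth 0.54 × 15.96 = 8.6184 now, so the licensor offers 8.6184, keeping 21.3816.

8.62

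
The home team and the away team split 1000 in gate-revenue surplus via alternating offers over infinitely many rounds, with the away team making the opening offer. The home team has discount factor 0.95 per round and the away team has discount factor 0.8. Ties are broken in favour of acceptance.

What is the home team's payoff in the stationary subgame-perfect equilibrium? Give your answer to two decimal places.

Let x be the away team's share when the away team proposes and y be the home team's share when the home team proposes.
The home team accepts iff offered ≥ 0.95·y, so x = 1000 − 0.95y. Symmetrically y = 1000 − 0.8x.
Substituting: x = 1000 − 0.95(1000 − 0.8x), giving x(1 − 0.8·0.95) = 1000(1 − 0.95).
So x = 1000 × 0.05 / 0.24 ≈ 208.3333, and the home team receives 1000 − x ≈ 791.6667.

791.67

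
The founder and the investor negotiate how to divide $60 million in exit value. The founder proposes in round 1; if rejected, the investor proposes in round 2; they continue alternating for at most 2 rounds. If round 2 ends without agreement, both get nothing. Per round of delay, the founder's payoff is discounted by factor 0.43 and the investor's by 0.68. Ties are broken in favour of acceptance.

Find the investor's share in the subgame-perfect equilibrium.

Round 2 (the investor proposes): the founder will accept anything ≥ 0, so the investor offers 0 and keeps 60.
Round 1 (the founder proposes): the investor can get 60 next round, worth 0.68 × 60 = 40.8 now, so the founder offers 40.8, keeping 19.2.

40.8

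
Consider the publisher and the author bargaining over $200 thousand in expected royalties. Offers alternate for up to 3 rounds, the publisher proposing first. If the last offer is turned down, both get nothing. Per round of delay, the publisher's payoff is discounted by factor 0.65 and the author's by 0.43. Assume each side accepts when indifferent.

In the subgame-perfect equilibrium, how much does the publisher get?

Round 3 (the publisher proposes): the author will accept anything ≥ 0, so the publisher offers 0 and keeps 200.
Round 2 (the author proposes): the publisher can get 200 next round, worth 0.65 × 200 = 130 now, so the author offers 130, keeping 70.
Round 1 (the publisher proposes): the author can get 70 next round, worth 0.43 × 70 = 30.1 now, so the publisher offers 30.1, keeping 169.9.

169.9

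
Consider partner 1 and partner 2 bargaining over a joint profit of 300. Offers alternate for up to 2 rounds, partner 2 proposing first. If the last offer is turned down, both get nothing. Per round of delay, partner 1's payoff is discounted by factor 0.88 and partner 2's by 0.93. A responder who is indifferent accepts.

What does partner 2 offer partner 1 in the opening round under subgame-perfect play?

264

Round 2 (partner 1 proposes): rejection yields 0 for partner 2; partner 1 offers 0 and keeps 300.
Round 1 (partner 2 proposes): partner 1 can get 300 next round, worth 0.88 × 300 = 264 now, so partner 2 offers 264, keeping 36.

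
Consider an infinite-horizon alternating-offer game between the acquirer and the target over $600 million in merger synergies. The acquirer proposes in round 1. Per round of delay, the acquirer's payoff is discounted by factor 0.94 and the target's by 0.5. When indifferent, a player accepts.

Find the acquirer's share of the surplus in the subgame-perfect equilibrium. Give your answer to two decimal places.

When the acquirer proposes, the target accepts any offer worth at least 0.5 times what the target would get by proposing next round; and vice versa.
This gives x = 600 − 0.5y and y = 600 − 0.94x, where x and y are each side's share when it proposes.
Hence (1 − 0.5·0.94)x = 600(1 − 0.5), i.e. 0.53·x = 300.
x ≈ 566.0377; the target's share is 600 − x ≈ 33.9623.

566.04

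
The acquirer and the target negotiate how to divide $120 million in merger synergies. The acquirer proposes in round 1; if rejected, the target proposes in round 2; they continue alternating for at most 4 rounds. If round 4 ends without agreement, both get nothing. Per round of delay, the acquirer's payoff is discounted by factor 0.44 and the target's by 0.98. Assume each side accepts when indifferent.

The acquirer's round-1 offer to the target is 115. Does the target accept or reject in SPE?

Reject

Round 4 (the target proposes): the acquirer will accept anything ≥ 0, so the target offers 0 and keeps 120.
Round 3 (the acquirer proposes): the target can get 120 next round, worth 0.98 × 120 = 117.6 now; the acquirer offers that and keeps 2.4.
Round 2 (the target proposes): the acquirer can get 2.4 next round, worth 0.44 × 2.4 = 1.056 now. The target offers 1.056 and keeps 120 − 1.056 = 118.944.
So by rejecting in round 1, the target gets 118.944 next round, worth 0.98 × 118.944 = 116.56512 now.
Offer 115 < 116.56512, so the target rejects.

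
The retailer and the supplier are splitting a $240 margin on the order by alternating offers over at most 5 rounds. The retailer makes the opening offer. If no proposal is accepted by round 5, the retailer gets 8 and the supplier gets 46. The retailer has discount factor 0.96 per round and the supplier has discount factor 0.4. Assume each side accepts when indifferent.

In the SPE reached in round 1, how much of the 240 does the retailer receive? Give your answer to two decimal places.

Round 5 (the retailer proposes): the supplier gets 46 if talks fail, so the retailer offers 46 and keeps 194.
Round 4 (the supplier proposes): the retailer can get 194 next round, worth 0.96 × 194 = 186.24 now. The supplier offers 186.24 and keeps 240 − 186.24 = 53.76.
Round 3 (the retailer proposes): the supplier can get 53.76 next round, worth 0.4 × 53.76 = 21.504 now; the retailer offers that and keeps 218.496.
Round 2 (the supplier proposes): the retailer can get 218.496 next round, worth 0.96 × 218.496 = 209.75616 now; the supplier offers that and keeps 30.24384.
Round 1 (the retailer proposes): the supplier can get 30.24384 next round, worth 0.4 × 30.24384 = 12.097536 now. The retailer offers 12.097536 and keeps 240 − 12.097536 = 227.902464.

227.90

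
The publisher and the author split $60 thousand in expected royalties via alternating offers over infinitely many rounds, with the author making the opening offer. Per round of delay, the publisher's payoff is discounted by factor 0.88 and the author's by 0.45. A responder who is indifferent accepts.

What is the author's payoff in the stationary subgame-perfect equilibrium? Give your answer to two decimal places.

In a stationary SPE each proposer offers the other exactly their discounted continuation value.
If the author keeps x when proposing and the publisher keeps y when proposing, then x = 60 − 0.88y and y = 60 − 0.45x.
Solving: x = 60(1 − 0.88) / (1 − 0.45·0.88) = 7.2 / 0.604 ≈ 11.9205.
The publisher gets 60 − 11.9205 ≈ 48.0795.

11.92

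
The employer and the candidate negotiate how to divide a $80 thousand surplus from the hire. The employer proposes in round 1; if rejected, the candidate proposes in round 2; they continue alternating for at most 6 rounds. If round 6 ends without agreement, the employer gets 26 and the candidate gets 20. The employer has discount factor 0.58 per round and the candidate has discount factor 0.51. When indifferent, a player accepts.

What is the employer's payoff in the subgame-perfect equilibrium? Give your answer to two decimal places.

55.39

Solve by backward induction from round 6.
Round 6 (the candidate proposes): the employer gets 26 if talks fail, so the candidate offers 26 and keeps 54.
Round 5 (the employer proposes): the candidate can get 54 next round, worth 0.51 × 54 = 27.54 now, so the employer offers 27.54, keeping 52.46.
Round 4 (the candidate proposes): the employer can get 52.46 next round, worth 0.58 × 52.46 = 30.4268 now; the candidate offers that and keeps 49.5732.
Round 3 (the employer proposes): the candidate can get 49.5732 next round, worth 0.51 × 49.5732 = 25.282332 now. The employer offers 25.282332 and keeps 80 − 25.282332 = 54.717668.
Round 2 (the candidate proposes): the employer can get 54.717668 next round, worth 0.58 × 54.717668 = 31.73624744 now; the candidate offers that and keeps 48.26375256.
Round 1 (the employer proposes): the candidate can get 48.26375256 next round, worth 0.51 × 48.26375256 = 24.6145138056 now, so the employer offers 24.6145138056, keeping 55.3854861944.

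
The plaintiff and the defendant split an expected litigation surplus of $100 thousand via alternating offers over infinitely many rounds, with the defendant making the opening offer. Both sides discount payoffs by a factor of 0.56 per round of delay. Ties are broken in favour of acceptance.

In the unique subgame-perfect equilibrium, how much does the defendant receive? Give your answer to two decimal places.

64.10

In a stationary SPE each proposer offers the other exactly their discounted continuation value.
If the defendant keeps x when proposing and the plaintiff keeps y when proposing, then x = 100 − 0.56y and y = 100 − 0.56x.
Solving: x = 100(1 − 0.56) / (1 − 0.56·0.56) = 44 / 0.6864 ≈ 64.1026.
The plaintiff gets 100 − 64.1026 ≈ 35.8974.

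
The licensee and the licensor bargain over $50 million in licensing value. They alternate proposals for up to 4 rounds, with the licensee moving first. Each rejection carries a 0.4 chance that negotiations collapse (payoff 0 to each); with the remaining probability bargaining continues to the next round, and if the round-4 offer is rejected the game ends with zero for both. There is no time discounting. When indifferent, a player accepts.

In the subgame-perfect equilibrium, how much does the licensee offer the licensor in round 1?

Round 4 (the licensor proposes): the licensee will accept anything ≥ 0, so the licensor offers 0 and keeps 50.
Round 3 (the licensee proposes): rejecting gives the licensor an expected 0.6 × 50 = 30. The licensee offers 30 and keeps 50 − 30 = 20.
Round 2 (the licensor proposes): rejecting gives the licensee an expected 0.6 × 20 = 12; the licensor offers that and keeps 38.
Round 1 (the licensee proposes): rejecting gives the licensor an expected 0.6 × 38 = 22.8. The licensee offers 22.8 and keeps 50 − 22.8 = 27.2.

22.8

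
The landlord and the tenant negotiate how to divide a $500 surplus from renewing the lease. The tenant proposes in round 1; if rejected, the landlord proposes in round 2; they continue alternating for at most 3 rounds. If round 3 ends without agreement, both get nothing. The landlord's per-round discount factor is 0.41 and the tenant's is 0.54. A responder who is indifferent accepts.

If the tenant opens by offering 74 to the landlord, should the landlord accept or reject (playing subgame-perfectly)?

Work out the landlord's continuation value if the offer is rejected.
Round 3 (the tenant proposes): the landlord will accept anything ≥ 0, so the tenant offers 0 and keeps 500.
Round 2 (the landlord proposes): the tenant can get 500 next round, worth 0.54 × 500 = 270 now. The landlord offers 270 and keeps 500 − 270 = 230.
So by rejecting in round 1, the landlord gets 230 next round, worth 0.41 × 230 = 94.3 now.
Offer 74 < 94.3, so the landlord rejects.

Reject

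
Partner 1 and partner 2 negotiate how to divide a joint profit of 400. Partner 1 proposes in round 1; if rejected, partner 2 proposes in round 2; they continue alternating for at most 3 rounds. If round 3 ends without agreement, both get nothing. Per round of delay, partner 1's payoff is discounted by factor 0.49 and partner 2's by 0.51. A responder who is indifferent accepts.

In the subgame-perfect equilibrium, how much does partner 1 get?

Round 3 (partner 1 proposes): rejection yields 0 for partner 2; partner 1 offers 0 and keeps 400.
Round 2 (partner 2 proposes): partner 1 can get 400 next round, worth 0.49 × 400 = 196 now. Partner 2 offers 196 and keeps 400 − 196 = 204.
Round 1 (partner 1 proposes): partner 2 can get 204 next round, worth 0.51 × 204 = 104.04 now. Partner 1 offers 104.04 and keeps 400 − 104.04 = 295.96.

295.96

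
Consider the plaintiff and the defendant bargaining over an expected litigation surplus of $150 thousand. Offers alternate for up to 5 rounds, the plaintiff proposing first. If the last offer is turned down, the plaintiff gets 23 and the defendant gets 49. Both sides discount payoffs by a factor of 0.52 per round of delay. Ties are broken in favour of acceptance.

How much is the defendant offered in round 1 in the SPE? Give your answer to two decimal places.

Round 5 (the plaintiff proposes): the defendant gets 49 if talks fail, so the plaintiff offers 49 and keeps 101.
Round 4 (the defendant proposes): the plaintiff can get 101 next round, worth 0.52 × 101 = 52.52 now. The defendant offers 52.52 and keeps 150 − 52.52 = 97.48.
Round 3 (the plaintiff proposes): the defendant can get 97.48 next round, worth 0.52 × 97.48 = 50.6896 now; the plaintiff offers that and keeps 99.3104.
Round 2 (the defendant proposes): the plaintiff can get 99.3104 next round, worth 0.52 × 99.3104 = 51.641408 now, so the defendant offers 51.641408, keeping 98.358592.
Round 1 (the plaintiff proposes): the defendant can get 98.358592 next round, worth 0.52 × 98.358592 = 51.14646784 now; the plaintiff offers that and keeps 98.85353216.

51.15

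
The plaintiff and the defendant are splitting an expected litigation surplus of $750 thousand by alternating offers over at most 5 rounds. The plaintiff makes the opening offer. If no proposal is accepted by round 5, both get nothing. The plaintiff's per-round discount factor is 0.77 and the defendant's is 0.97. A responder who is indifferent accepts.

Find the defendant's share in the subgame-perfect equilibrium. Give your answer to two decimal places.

292.30

Round 5 (the plaintiff proposes): rejection yields 0 for the defendant; the plaintiff offers 0 and keeps 750.
Round 4 (the defendant proposes): the plaintiff can get 750 next round, worth 0.77 × 750 = 577.5 now, so the defendant offers 577.5, keeping 172.5.
Round 3 (the plaintiff proposes): the defendant can get 172.5 next round, worth 0.97 × 172.5 = 167.325 now, so the plaintiff offers 167.325, keeping 582.675.
Round 2 (the defendant proposes): the plaintiff can get 582.675 next round, worth 0.77 × 582.675 = 448.65975 now, so the defendant offers 448.65975, keeping 301.34025.
Round 1 (the plaintiff proposes): the defendant can get 301.34025 next round, worth 0.97 × 301.34025 = 292.3000425 now, so the plaintiff offers 292.3000425, keeping 457.6999575.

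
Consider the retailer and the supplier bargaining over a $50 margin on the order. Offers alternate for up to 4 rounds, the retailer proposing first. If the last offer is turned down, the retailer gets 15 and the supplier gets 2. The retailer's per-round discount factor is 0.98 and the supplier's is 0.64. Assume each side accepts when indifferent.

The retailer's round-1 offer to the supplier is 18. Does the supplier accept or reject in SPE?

Accept

Work out the supplier's continuation value if the offer is rejected.
Round 4 (the supplier proposes): the retailer gets 15 if talks fail, so the supplier offers 15 and keeps 35.
Round 3 (the retailer proposes): the supplier can get 35 next round, worth 0.64 × 35 = 22.4 now. The retailer offers 22.4 and keeps 50 − 22.4 = 27.6.
Round 2 (the supplier proposes): the retailer can get 27.6 next round, worth 0.98 × 27.6 = 27.048 now. The supplier offers 27.048 and keeps 50 − 27.048 = 22.952.
So by rejecting in round 1, the supplier gets 22.952 next round, worth 0.64 × 22.952 = 14.68928 now.
Offer 18 ≥ 14.68928, so the supplier accepts.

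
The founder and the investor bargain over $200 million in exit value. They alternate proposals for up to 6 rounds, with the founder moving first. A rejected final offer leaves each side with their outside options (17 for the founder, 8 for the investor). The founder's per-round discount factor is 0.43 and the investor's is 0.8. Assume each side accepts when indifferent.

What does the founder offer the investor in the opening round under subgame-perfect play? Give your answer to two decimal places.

139.90

Work backward from the last round.
Round 6 (the investor proposes): the founder gets 17 if talks fail, so the investor offers 17 and keeps 183.
Round 5 (the founder proposes): the investor can get 183 next round, worth 0.8 × 183 = 146.4 now; the founder offers that and keeps 53.6.
Round 4 (the investor proposes): the founder can get 53.6 next round, worth 0.43 × 53.6 = 23.048 now. The investor offers 23.048 and keeps 200 − 23.048 = 176.952.
Round 3 (the founder proposes): the investor can get 176.952 next round, worth 0.8 × 176.952 = 141.5616 now; the founder offers that and keeps 58.4384.
Round 2 (the investor proposes): the founder can get 58.4384 next round, worth 0.43 × 58.4384 = 25.128512 now; the investor offers that and keeps 174.871488.
Round 1 (the founder proposes): the investor can get 174.871488 next round, worth 0.8 × 174.871488 = 139.8971904 now, so the founder offers 139.8971904, keeping 60.1028096.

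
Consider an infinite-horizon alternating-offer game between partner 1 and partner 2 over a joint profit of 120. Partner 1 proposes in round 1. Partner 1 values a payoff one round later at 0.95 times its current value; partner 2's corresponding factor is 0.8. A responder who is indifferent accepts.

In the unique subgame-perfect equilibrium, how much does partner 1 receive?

In a stationary SPE each proposer offers the other exactly their discounted continuation value.
If partner 1 keeps x when proposing and partner 2 keeps y when proposing, then x = 120 − 0.8y and y = 120 − 0.95x.
Solving: x = 120(1 − 0.8) / (1 − 0.95·0.8) = 24 / 0.24 = 100.
Partner 2 gets 120 − 100 = 20.

100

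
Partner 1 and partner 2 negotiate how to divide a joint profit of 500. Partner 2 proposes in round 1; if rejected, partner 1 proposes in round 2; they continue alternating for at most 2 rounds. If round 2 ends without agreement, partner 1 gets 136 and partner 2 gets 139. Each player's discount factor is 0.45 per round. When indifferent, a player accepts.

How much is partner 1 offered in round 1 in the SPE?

162.45

Round 2 (partner 1 proposes): partner 2 gets 139 if talks fail, so partner 1 offers 139 and keeps 361.
Round 1 (partner 2 proposes): partner 1 can get 361 next round, worth 0.45 × 361 = 162.45 now, so partner 2 offers 162.45, keeping 337.55.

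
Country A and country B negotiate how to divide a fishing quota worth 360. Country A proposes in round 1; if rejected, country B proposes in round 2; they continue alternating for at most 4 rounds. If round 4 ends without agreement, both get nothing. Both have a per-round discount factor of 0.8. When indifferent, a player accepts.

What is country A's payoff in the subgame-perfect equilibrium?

Solve by backward induction from round 4.
Round 4 (country B proposes): rejection yields 0 for country A; country B offers 0 and keeps 360.
Round 3 (country A proposes): country B can get 360 next round, worth 0.8 × 360 = 288 now; country A offers that and keeps 72.
Round 2 (country B proposes): country A can get 72 next round, worth 0.8 × 72 = 57.6 now; country B offers that and keeps 302.4.
Round 1 (country A proposes): country B can get 302.4 next round, worth 0.8 × 302.4 = 241.92 now. Country A offers 241.92 and keeps 360 − 241.92 = 118.08.

118.08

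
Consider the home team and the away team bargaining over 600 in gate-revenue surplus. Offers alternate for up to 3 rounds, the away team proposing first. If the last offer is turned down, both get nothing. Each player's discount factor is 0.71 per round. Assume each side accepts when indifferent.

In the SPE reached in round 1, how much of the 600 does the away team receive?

Solve by backward induction from round 3.
Round 3 (the away team proposes): rejection yields 0 for the home team; the away team offers 0 and keeps 600.
Round 2 (the home team proposes): the away team can get 600 next round, worth 0.71 × 600 = 426 now. The home team offers 426 and keeps 600 − 426 = 174.
Round 1 (the away team proposes): the home team can get 174 next round, worth 0.71 × 174 = 123.54 now, so the away team offers 123.54, keeping 476.46.

476.46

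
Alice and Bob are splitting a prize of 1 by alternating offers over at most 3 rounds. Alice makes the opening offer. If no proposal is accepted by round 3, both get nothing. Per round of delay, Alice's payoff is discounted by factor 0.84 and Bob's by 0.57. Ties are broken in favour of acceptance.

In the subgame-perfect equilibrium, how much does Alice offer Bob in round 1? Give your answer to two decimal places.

Round 3 (Alice proposes): Bob will accept anything ≥ 0, so Alice offers 0 and keeps 1.
Round 2 (Bob proposes): Alice can get 1 next round, worth 0.84 × 1 = 0.84 now; Bob offers that and keeps 0.16.
Round 1 (Alice proposes): Bob can get 0.16 next round, worth 0.57 × 0.16 = 0.0912 now; Alice offers that and keeps 0.9088.

0.09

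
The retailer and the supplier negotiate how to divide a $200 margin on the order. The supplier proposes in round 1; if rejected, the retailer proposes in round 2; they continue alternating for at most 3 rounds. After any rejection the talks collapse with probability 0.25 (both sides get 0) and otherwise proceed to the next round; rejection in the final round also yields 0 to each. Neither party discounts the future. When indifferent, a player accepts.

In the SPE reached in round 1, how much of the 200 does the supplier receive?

By backward induction:
Round 3 (the supplier proposes): rejection yields 0 for the retailer; the supplier offers 0 and keeps 200.
Round 2 (the retailer proposes): rejecting gives the supplier an expected 0.75 × 200 = 150. The retailer offers 150 and keeps 200 − 150 = 50.
Round 1 (the supplier proposes): rejecting gives the retailer an expected 0.75 × 50 = 37.5; the supplier offers that and keeps 162.5.

162.5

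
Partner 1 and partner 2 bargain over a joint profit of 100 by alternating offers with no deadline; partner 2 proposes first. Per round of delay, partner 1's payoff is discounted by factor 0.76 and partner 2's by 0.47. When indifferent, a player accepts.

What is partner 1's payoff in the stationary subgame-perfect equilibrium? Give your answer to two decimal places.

In a stationary SPE each proposer offers the other exactly their discounted continuation value.
If partner 2 keeps x when proposing and partner 1 keeps y when proposing, then x = 100 − 0.76y and y = 100 − 0.47x.
Solving: x = 100(1 − 0.76) / (1 − 0.47·0.76) = 24 / 0.6428 ≈ 37.3367.
Partner 1 gets 100 − 37.3367 ≈ 62.6633.

62.66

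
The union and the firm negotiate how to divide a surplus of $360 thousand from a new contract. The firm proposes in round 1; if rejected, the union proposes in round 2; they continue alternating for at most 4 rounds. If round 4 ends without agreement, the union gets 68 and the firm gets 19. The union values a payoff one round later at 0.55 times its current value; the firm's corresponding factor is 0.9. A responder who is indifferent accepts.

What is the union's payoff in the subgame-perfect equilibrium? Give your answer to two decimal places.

112.64

Round 4 (the union proposes): the firm gets 19 if talks fail, so the union offers 19 and keeps 341.
Round 3 (the firm proposes): the union can get 341 next round, worth 0.55 × 341 = 187.55 now. The firm offers 187.55 and keeps 360 − 187.55 = 172.45.
Round 2 (the union proposes): the firm can get 172.45 next round, worth 0.9 × 172.45 = 155.205 now, so the union offers 155.205, keeping 204.795.
Round 1 (the firm proposes): the union can get 204.795 next round, worth 0.55 × 204.795 = 112.63725 now, so the firm offers 112.63725, keeping 247.36275.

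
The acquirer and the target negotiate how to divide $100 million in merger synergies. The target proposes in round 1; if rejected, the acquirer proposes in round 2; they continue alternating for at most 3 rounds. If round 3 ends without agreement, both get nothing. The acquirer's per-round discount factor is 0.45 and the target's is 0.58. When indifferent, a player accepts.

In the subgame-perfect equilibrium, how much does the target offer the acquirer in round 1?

By backward induction:
Round 3 (the target proposes): the acquirer will accept anything ≥ 0, so the target offers 0 and keeps 100.
Round 2 (the acquirer proposes): the target can get 100 next round, worth 0.58 × 100 = 58 now, so the acquirer offers 58, keeping 42.
Round 1 (the target proposes): the acquirer can get 42 next round, worth 0.45 × 42 = 18.9 now; the target offers that and keeps 81.1.

18.9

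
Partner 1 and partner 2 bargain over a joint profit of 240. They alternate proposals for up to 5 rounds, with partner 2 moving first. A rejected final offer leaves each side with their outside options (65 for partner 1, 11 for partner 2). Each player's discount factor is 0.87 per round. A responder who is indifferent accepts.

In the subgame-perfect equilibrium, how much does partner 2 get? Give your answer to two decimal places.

Round 5 (partner 2 proposes): partner 1 gets 65 if talks fail, so partner 2 offers 65 and keeps 175.
Round 4 (partner 1 proposes): partner 2 can get 175 next round, worth 0.87 × 175 = 152.25 now, so partner 1 offers 152.25, keeping 87.75.
Round 3 (partner 2 proposes): partner 1 can get 87.75 next round, worth 0.87 × 87.75 = 76.3425 now, so partner 2 offers 76.3425, keeping 163.6575.
Round 2 (partner 1 proposes): partner 2 can get 163.6575 next round, worth 0.87 × 163.6575 = 142.382025 now, so partner 1 offers 142.382025, keeping 97.617975.
Round 1 (partner 2 proposes): partner 1 can get 97.617975 next round, worth 0.87 × 97.617975 = 84.92763825 now; partner 2 offers that and keeps 155.07236175.

155.07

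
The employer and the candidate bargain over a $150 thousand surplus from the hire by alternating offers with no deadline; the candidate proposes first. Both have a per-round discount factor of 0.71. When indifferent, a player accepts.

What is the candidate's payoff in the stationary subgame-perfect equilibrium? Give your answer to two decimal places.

In a stationary SPE each proposer offers the other exactly their discounted continuation value.
If the candidate keeps x when proposing and the employer keeps y when proposing, then x = 150 − 0.71y and y = 150 − 0.71x.
Solving: x = 150(1 − 0.71) / (1 − 0.71·0.71) = 43.5 / 0.4959 ≈ 87.7193.
The employer gets 150 − 87.7193 ≈ 62.2807.

87.72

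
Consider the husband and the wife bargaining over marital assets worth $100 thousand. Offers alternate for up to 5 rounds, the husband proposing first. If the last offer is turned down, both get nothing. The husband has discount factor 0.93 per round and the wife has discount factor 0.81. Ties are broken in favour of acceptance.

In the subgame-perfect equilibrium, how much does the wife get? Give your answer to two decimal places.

Round 5 (the husband proposes): rejection yields 0 for the wife; the husband offers 0 and keeps 100.
Round 4 (the wife proposes): the husband can get 100 next round, worth 0.93 × 100 = 93 now; the wife offers that and keeps 7.
Round 3 (the husband proposes): the wife can get 7 next round, worth 0.81 × 7 = 5.67 now. The husband offers 5.67 and keeps 100 − 5.67 = 94.33.
Round 2 (the wife proposes): the husband can get 94.33 next round, worth 0.93 × 94.33 = 87.7269 now, so the wife offers 87.7269, keeping 12.2731.
Round 1 (the husband proposes): the wife can get 12.2731 next round, worth 0.81 × 12.2731 = 9.941211 now; the husband offers that and keeps 90.058789.

9.94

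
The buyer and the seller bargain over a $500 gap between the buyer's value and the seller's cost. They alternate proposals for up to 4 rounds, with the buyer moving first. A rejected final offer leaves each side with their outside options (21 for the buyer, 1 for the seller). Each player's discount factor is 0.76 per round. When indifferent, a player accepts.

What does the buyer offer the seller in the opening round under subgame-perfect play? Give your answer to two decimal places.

301.47

Round 4 (the seller proposes): the buyer gets 21 if talks fail, so the seller offers 21 and keeps 479.
Round 3 (the buyer proposes): the seller can get 479 next round, worth 0.76 × 479 = 364.04 now, so the buyer offers 364.04, keeping 135.96.
Round 2 (the seller proposes): the buyer can get 135.96 next round, worth 0.76 × 135.96 = 103.3296 now; the seller offers that and keeps 396.6704.
Round 1 (the buyer proposes): the seller can get 396.6704 next round, worth 0.76 × 396.6704 = 301.469504 now. The buyer offers 301.469504 and keeps 500 − 301.469504 = 198.530496.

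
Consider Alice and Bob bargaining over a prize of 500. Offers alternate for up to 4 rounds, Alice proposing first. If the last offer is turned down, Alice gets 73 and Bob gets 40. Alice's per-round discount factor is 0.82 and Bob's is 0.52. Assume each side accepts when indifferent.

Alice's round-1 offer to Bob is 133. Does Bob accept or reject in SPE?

Round 4 (Bob proposes): Alice gets 73 if talks fail, so Bob offers 73 and keeps 427.
Round 3 (Alice proposes): Bob can get 427 next round, worth 0.52 × 427 = 222.04 now, so Alice offers 222.04, keeping 277.96.
Round 2 (Bob proposes): Alice can get 277.96 next round, worth 0.82 × 277.96 = 227.9272 now; Bob offers that and keeps 272.0728.
So by rejecting in round 1, Bob gets 272.0728 next round, worth 0.52 × 272.0728 = 141.477856 now.
Offer 133 < 141.477856, so Bob rejects.

Reject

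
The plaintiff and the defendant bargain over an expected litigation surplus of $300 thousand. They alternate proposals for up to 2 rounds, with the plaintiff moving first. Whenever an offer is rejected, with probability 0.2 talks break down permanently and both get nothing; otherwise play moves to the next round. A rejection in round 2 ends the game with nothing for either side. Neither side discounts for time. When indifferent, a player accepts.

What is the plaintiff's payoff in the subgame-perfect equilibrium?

By backward induction:
Round 2 (the defendant proposes): the plaintiff will accept anything ≥ 0, so the defendant offers 0 and keeps 300.
Round 1 (the plaintiff proposes): rejecting gives the defendant an expected 0.8 × 300 = 240; the plaintiff offers that and keeps 60.

60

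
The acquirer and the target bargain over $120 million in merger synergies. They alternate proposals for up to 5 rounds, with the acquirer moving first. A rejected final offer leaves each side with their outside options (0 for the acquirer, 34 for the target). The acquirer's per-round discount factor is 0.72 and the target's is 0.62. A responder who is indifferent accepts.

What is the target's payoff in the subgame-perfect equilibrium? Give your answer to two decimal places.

36.91

Round 5 (the acquirer proposes): the target gets 34 if talks fail, so the acquirer offers 34 and keeps 86.
Round 4 (the target proposes): the acquirer can get 86 next round, worth 0.72 × 86 = 61.92 now, so the target offers 61.92, keeping 58.08.
Round 3 (the acquirer proposes): the target can get 58.08 next round, worth 0.62 × 58.08 = 36.0096 now, so the acquirer offers 36.0096, keeping 83.9904.
Round 2 (the target proposes): the acquirer can get 83.9904 next round, worth 0.72 × 83.9904 = 60.473088 now, so the target offers 60.473088, keeping 59.526912.
Round 1 (the acquirer proposes): the target can get 59.526912 next round, worth 0.62 × 59.526912 = 36.90668544 now. The acquirer offers 36.90668544 and keeps 120 − 36.90668544 = 83.09331456.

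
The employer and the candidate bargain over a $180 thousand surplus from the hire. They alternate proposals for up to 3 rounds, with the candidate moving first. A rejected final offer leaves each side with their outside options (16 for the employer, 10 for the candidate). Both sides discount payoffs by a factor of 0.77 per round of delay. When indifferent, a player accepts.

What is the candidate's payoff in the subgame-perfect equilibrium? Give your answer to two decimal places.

Round 3 (the candidate proposes): the employer gets 16 if talks fail, so the candidate offers 16 and keeps 164.
Round 2 (the employer proposes): the candidate can get 164 next round, worth 0.77 × 164 = 126.28 now. The employer offers 126.28 and keeps 180 − 126.28 = 53.72.
Round 1 (the candidate proposes): the employer can get 53.72 next round, worth 0.77 × 53.72 = 41.3644 now. The candidate offers 41.3644 and keeps 180 − 41.3644 = 138.6356.

138.64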